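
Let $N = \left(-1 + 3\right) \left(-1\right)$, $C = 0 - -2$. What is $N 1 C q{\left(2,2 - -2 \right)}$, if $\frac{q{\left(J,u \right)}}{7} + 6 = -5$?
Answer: $308$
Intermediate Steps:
$C = 2$ ($C = 0 + 2 = 2$)
$q{\left(J,u \right)} = -77$ ($q{\left(J,u \right)} = -42 + 7 \left(-5\right) = -42 - 35 = -77$)
$N = -2$ ($N = 2 \left(-1\right) = -2$)
$N 1 C q{\left(2,2 - -2 \right)} = - 2 \cdot 1 \cdot 2 \left(-77\right) = \left(-2\right) 2 \left(-77\right) = \left(-4\right) \left(-77\right) = 308$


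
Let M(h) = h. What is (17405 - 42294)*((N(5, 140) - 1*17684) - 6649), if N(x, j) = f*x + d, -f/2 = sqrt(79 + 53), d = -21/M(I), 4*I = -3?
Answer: 604927145 + 497780*sqrt(33) ≈ 6.0779e+8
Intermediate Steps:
I = -3/4 (I = (1/4)*(-3) = -3/4 ≈ -0.75000)
d = 28 (d = -21/(-3/4) = -21*(-4/3) = 28)
f = -4*sqrt(33) (f = -2*sqrt(79 + 53) = -4*sqrt(33) ≈ -22.978)
N(x, j) = 28 - 4*x*sqrt(33) (N(x, j) = (-4*sqrt(33))*x + 28 = -4*x*sqrt(33) + 28 = 28 - 4*x*sqrt(33))
(17405 - 42294)*((N(5, 140) - 1*17684) - 6649) = (17405 - 42294)*(((28 - 4*5*sqrt(33)) - 1*17684) - 6649) = -24889*(((28 - 20*sqrt(33)) - 17684) - 6649) = -24889*((-17656 - 20*sqrt(33)) - 6649) = -24889*(-24305 - 20*sqrt(33)) = 604927145 + 497780*sqrt(33)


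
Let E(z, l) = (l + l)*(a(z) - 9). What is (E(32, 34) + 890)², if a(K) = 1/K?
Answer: 5022081/64 ≈ 78470.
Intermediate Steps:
E(z, l) = 2*l*(-9 + 1/z) (E(z, l) = (l + l)*(1/z - 9) = (2*l)*(-9 + 1/z) = 2*l*(-9 + 1/z))
(E(32, 34) + 890)² = ((-18*34 + 2*34/32) + 890)² = ((-612 + 2*34*(1/32)) + 890)² = ((-612 + 17/8) + 890)² = (-4879/8 + 890)² = (2241/8)² = 5022081/64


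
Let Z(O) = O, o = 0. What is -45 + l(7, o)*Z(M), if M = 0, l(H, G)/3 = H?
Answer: -45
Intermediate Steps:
l(H, G) = 3*H
-45 + l(7, o)*Z(M) = -45 + (3*7)*0 = -45 + 21*0 = -45 + 0 = -45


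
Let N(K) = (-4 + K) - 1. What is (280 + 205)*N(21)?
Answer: 7760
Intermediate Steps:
N(K) = -5 + K
(280 + 205)*N(21) = (280 + 205)*(-5 + 21) = 485*16 = 7760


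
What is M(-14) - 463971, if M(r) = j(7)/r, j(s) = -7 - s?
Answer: -463970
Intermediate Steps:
M(r) = -14/r (M(r) = (-7 - 1*7)/r = (-7 - 7)/r = -14/r)
M(-14) - 463971 = -14/(-14) - 463971 = -14*(-1/14) - 463971 = 1 - 463971 = -463970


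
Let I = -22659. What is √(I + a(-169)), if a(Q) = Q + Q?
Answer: I*√22997 ≈ 151.65*I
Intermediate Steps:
a(Q) = 2*Q
√(I + a(-169)) = √(-22659 + 2*(-169)) = √(-22659 - 338) = √(-22997) = I*√22997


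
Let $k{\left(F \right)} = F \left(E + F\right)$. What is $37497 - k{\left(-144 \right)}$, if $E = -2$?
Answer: $16473$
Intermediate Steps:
$k{\left(F \right)} = F \left(-2 + F\right)$
$37497 - k{\left(-144 \right)} = 37497 - - 144 \left(-2 - 144\right) = 37497 - \left(-144\right) \left(-146\right) = 37497 - 21024 = 16473$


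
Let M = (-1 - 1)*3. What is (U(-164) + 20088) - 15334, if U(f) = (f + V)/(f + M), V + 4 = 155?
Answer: 808193/170 ≈ 4754.1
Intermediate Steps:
M = -6 (M = -2*3 = -6)
V = 151 (V = -4 + 155 = 151)
U(f) = (151 + f)/(-6 + f) (U(f) = (f + 151)/(f - 6) = (151 + f)/(-6 + f))
(U(-164) + 20088) - 15334 = ((151 - 164)/(-6 - 164) + 20088) - 15334 = (-13/(-170) + 20088) - 15334 = (-1/170*(-13) + 20088) - 15334 = (13/170 + 20088) - 15334 = 3414973/170 - 15334 = 808193/170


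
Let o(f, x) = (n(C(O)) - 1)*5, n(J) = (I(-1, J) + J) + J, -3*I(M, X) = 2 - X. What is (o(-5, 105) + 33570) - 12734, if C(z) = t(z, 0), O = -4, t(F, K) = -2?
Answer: 62413/3 ≈ 20804.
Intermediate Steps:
I(M, X) = -⅔ + X/3 (I(M, X) = -(2 - X)/3 = -⅔ + X/3)
C(z) = -2
n(J) = -⅔ + 7*J/3 (n(J) = ((-⅔ + J/3) + J) + J = (-⅔ + 4*J/3) + J = -⅔ + 7*J/3)
o(f, x) = -95/3 (o(f, x) = ((-⅔ + (7/3)*(-2)) - 1)*5 = ((-⅔ - 14/3) - 1)*5 = (-16/3 - 1)*5 = -19/3*5 = -95/3)
(o(-5, 105) + 33570) - 12734 = (-95/3 + 33570) - 12734 = 100615/3 - 12734 = 62413/3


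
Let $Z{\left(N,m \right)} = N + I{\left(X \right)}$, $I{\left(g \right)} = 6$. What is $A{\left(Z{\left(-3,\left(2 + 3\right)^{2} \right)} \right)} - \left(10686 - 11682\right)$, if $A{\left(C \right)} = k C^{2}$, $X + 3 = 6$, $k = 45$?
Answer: $1401$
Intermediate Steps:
$X = 3$ ($X = -3 + 6 = 3$)
$Z{\left(N,m \right)} = 6 + N$ ($Z{\left(N,m \right)} = N + 6 = 6 + N$)
$A{\left(C \right)} = 45 C^{2}$
$A{\left(Z{\left(-3,\left(2 + 3\right)^{2} \right)} \right)} - \left(10686 - 11682\right) = 45 \left(6 - 3\right)^{2} - \left(10686 - 11682\right) = 45 \cdot 3^{2} - \left(10686 - 11682\right) = 45 \cdot 9 - -996 = 405 + 996 = 1401$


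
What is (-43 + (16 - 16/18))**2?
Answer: 63001/81 ≈ 777.79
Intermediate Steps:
(-43 + (16 - 16/18))**2 = (-43 + (16 - 1*8/9))**2 = (-43 + (16 - 8/9))**2 = (-43 + 136/9)**2 = (-251/9)**2 = 63001/81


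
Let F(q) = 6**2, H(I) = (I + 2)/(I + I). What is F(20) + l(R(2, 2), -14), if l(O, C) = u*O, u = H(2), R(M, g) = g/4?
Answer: 73/2 ≈ 36.500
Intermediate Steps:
H(I) = (2 + I)/(2*I) (H(I) = (2 + I)/((2*I)) = (2 + I)*(1/(2*I)) = (2 + I)/(2*I))
R(M, g) = g/4 (R(M, g) = g*(1/4) = g/4)
F(q) = 36
u = 1 (u = (1/2)*(2 + 2)/2 = (1/2)*(1/2)*4 = 1)
l(O, C) = O (l(O, C) = 1*O = O)
F(20) + l(R(2, 2), -14) = 36 + (1/4)*2 = 36 + 1/2 = 73/2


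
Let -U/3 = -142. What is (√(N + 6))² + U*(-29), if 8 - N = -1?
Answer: -12339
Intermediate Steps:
U = 426 (U = -3*(-142) = 426)
N = 9 (N = 8 - 1*(-1) = 8 + 1 = 9)
(√(N + 6))² + U*(-29) = (√(9 + 6))² + 426*(-29) = (√15)² - 12354 = 15 - 12354 = -12339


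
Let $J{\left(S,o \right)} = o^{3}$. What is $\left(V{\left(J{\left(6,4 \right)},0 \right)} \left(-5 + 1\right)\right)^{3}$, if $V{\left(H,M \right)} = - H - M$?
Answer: $16777216$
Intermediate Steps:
$\left(V{\left(J{\left(6,4 \right)},0 \right)} \left(-5 + 1\right)\right)^{3} = \left(\left(- 4^{3} - 0\right) \left(-5 + 1\right)\right)^{3} = \left(\left(\left(-1\right) 64 + 0\right) \left(-4\right)\right)^{3} = \left(\left(-64 + 0\right) \left(-4\right)\right)^{3} = \left(\left(-64\right) \left(-4\right)\right)^{3} = 256^{3} = 16777216$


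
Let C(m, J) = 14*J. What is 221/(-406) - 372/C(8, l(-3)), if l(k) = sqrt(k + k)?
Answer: -221/406 + 31*I*sqrt(6)/7 ≈ -0.54434 + 10.848*I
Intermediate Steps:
l(k) = sqrt(2)*sqrt(k) (l(k) = sqrt(2*k) = sqrt(2)*sqrt(k))
221/(-406) - 372/C(8, l(-3)) = 221/(-406) - 372*(-I*sqrt(6)/84) = 221*(-1/406) - 372*(-I*sqrt(6)/84) = -221/406 - 372*(-I*sqrt(6)/84) = -221/406 - (-31)*I*sqrt(6)/7 = -221/406 + 31*I*sqrt(6)/7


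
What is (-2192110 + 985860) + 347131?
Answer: -859119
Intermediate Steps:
(-2192110 + 985860) + 347131 = -1206250 + 347131 = -859119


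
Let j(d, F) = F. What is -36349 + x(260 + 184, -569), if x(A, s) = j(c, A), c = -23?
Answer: -35905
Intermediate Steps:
x(A, s) = A
-36349 + x(260 + 184, -569) = -36349 + (260 + 184) = -36349 + 444 = -35905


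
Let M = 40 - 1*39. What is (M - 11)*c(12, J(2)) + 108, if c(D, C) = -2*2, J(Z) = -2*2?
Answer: 148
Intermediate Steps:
J(Z) = -4
c(D, C) = -4
M = 1 (M = 40 - 39 = 1)
(M - 11)*c(12, J(2)) + 108 = (1 - 11)*(-4) + 108 = -10*(-4) + 108 = 40 + 108 = 148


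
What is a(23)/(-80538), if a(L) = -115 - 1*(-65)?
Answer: 25/40269 ≈ 0.00062083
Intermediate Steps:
a(L) = -50 (a(L) = -115 + 65 = -50)
a(23)/(-80538) = -50/(-80538) = -50*(-1/80538) = 25/40269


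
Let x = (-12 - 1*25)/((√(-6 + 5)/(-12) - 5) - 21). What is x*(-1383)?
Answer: -191584224/97345 + 614052*I/97345 ≈ -1968.1 + 6.308*I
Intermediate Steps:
x = -5328*(-26 + I/12)/97345 (x = (-12 - 25)/((√(-1)*(-1/12) - 5) - 21) = -37/((I*(-1/12) - 5) - 21) = -37/((-I/12 - 5) - 21) = -37/((-5 - I/12) - 21) = -37*144*(-26 + I/12)/97345 = -5328*(-26 + I/12)/97345 ≈ 1.4231 - 0.0045611*I)
x*(-1383) = (138528/97345 - 444*I/97345)*(-1383) = -191584224/97345 + 614052*I/97345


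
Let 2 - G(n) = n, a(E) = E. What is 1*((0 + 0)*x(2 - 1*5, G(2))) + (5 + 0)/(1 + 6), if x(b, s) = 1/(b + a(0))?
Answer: 5/7 ≈ 0.71429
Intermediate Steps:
G(n) = 2 - n
x(b, s) = 1/b (x(b, s) = 1/(b + 0) = 1/b)
1*((0 + 0)*x(2 - 1*5, G(2))) + (5 + 0)/(1 + 6) = 1*((0 + 0)/(2 - 1*5)) + (5 + 0)/(1 + 6) = 1*(0/(2 - 5)) + 5/7 = 1*(0/(-3)) + 5*(⅐) = 1*(0*(-⅓)) + 5/7 = 1*0 + 5/7 = 0 + 5/7 = 5/7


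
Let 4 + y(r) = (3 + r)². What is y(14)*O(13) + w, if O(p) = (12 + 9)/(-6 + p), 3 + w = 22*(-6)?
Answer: 720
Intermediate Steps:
w = -135 (w = -3 + 22*(-6) = -3 - 132 = -135)
O(p) = 21/(-6 + p)
y(r) = -4 + (3 + r)²
y(14)*O(13) + w = (-4 + (3 + 14)²)*(21/(-6 + 13)) - 135 = (-4 + 17²)*(21/7) - 135 = (-4 + 289)*(21*(⅐)) - 135 = 285*3 - 135 = 855 - 135 = 720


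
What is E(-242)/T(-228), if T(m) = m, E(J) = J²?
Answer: -14641/57 ≈ -256.86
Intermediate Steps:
E(-242)/T(-228) = (-242)²/(-228) = 58564*(-1/228) = -14641/57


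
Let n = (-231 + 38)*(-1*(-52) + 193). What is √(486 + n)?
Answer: I*√46799 ≈ 216.33*I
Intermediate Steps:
n = -47285 (n = -193*(52 + 193) = -193*245 = -47285)
√(486 + n) = √(486 - 47285) = √(-46799) = I*√46799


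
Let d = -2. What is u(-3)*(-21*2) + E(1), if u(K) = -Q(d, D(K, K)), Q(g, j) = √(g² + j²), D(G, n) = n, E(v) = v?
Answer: 1 + 42*√13 ≈ 152.43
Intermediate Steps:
u(K) = -√(4 + K²) (u(K) = -√((-2)² + K²) = -√(4 + K²))
u(-3)*(-21*2) + E(1) = (-√(4 + (-3)²))*(-21*2) + 1 = -√(4 + 9)*(-42) + 1 = -√13*(-42) + 1 = 42*√13 + 1 = 1 + 42*√13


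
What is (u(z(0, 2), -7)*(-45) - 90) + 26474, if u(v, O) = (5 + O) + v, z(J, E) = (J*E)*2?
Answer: 26474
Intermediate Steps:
z(J, E) = 2*E*J (z(J, E) = (E*J)*2 = 2*E*J)
u(v, O) = 5 + O + v
(u(z(0, 2), -7)*(-45) - 90) + 26474 = ((5 - 7 + 2*2*0)*(-45) - 90) + 26474 = ((5 - 7 + 0)*(-45) - 90) + 26474 = (-2*(-45) - 90) + 26474 = (90 - 90) + 26474 = 0 + 26474 = 26474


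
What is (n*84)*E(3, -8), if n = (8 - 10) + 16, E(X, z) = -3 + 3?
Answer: 0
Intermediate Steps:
E(X, z) = 0
n = 14 (n = -2 + 16 = 14)
(n*84)*E(3, -8) = (14*84)*0 = 1176*0 = 0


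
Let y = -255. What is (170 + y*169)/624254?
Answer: -42925/624254 ≈ -0.068762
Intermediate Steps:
(170 + y*169)/624254 = (170 - 255*169)/624254 = (170 - 43095)*(1/624254) = -42925*1/624254 = -42925/624254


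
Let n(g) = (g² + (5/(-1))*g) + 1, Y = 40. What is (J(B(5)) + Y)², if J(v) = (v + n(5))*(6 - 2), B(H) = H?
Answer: 4096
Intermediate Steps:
n(g) = 1 + g² - 5*g (n(g) = (g² + (5*(-1))*g) + 1 = (g² - 5*g) + 1 = 1 + g² - 5*g)
J(v) = 4 + 4*v (J(v) = (v + (1 + 5² - 5*5))*(6 - 2) = (v + (1 + 25 - 25))*4 = (v + 1)*4 = (1 + v)*4 = 4 + 4*v)
(J(B(5)) + Y)² = ((4 + 4*5) + 40)² = ((4 + 20) + 40)² = (24 + 40)² = 64² = 4096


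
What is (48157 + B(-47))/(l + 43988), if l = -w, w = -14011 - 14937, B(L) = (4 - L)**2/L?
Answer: 1130389/1713996 ≈ 0.65950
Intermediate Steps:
B(L) = (4 - L)**2/L
w = -28948
l = 28948 (l = -1*(-28948) = 28948)
(48157 + B(-47))/(l + 43988) = (48157 + (-4 - 47)**2/(-47))/(28948 + 43988) = (48157 - 1/47*(-51)**2)/72936 = (48157 - 1/47*2601)*(1/72936) = (48157 - 2601/47)*(1/72936) = (2260778/47)*(1/72936) = 1130389/1713996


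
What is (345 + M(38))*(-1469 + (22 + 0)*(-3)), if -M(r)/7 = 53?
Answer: 39910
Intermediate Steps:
M(r) = -371 (M(r) = -7*53 = -371)
(345 + M(38))*(-1469 + (22 + 0)*(-3)) = (345 - 371)*(-1469 + (22 + 0)*(-3)) = -26*(-1469 + 22*(-3)) = -26*(-1469 - 66) = -26*(-1535) = 39910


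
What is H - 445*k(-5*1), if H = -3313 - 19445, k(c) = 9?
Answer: -26763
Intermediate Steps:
H = -22758
H - 445*k(-5*1) = -22758 - 445*9 = -22758 - 4005 = -26763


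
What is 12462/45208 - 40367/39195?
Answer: -668231623/885963780 ≈ -0.75424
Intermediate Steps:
12462/45208 - 40367/39195 = 12462*(1/45208) - 40367*1/39195 = 6231/22604 - 40367/39195 = -668231623/885963780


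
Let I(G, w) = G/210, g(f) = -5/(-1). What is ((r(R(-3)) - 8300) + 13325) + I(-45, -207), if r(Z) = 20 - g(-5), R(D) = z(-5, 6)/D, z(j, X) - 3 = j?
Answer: 70557/14 ≈ 5039.8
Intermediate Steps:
g(f) = 5 (g(f) = -5*(-1) = 5)
z(j, X) = 3 + j
R(D) = -2/D (R(D) = (3 - 5)/D = -2/D)
r(Z) = 15 (r(Z) = 20 - 1*5 = 20 - 5 = 15)
I(G, w) = G/210 (I(G, w) = G*(1/210) = G/210)
((r(R(-3)) - 8300) + 13325) + I(-45, -207) = ((15 - 8300) + 13325) + (1/210)*(-45) = (-8285 + 13325) - 3/14 = 5040 - 3/14 = 70557/14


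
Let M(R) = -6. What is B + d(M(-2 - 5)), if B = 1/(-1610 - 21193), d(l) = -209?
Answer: -4765828/22803 ≈ -209.00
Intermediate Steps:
B = -1/22803 (B = 1/(-22803) = -1/22803 ≈ -4.3854e-5)
B + d(M(-2 - 5)) = -1/22803 - 209 = -4765828/22803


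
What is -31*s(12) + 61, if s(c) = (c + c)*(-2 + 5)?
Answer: -2171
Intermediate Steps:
s(c) = 6*c (s(c) = (2*c)*3 = 6*c)
-31*s(12) + 61 = -186*12 + 61 = -31*72 + 61 = -2232 + 61 = -2171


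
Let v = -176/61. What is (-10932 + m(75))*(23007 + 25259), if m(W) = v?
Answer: -32194773448/61 ≈ -5.2778e+8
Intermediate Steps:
v = -176/61 (v = -176*1/61 = -176/61 ≈ -2.8852)
m(W) = -176/61
(-10932 + m(75))*(23007 + 25259) = (-10932 - 176/61)*(23007 + 25259) = -667028/61*48266 = -32194773448/61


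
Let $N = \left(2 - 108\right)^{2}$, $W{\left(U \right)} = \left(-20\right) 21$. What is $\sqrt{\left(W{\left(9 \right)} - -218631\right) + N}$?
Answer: $\sqrt{229447} \approx 479.01$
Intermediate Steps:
$W{\left(U \right)} = -420$
$N = 11236$ ($N = \left(-106\right)^{2} = 11236$)
$\sqrt{\left(W{\left(9 \right)} - -218631\right) + N} = \sqrt{\left(-420 - -218631\right) + 11236} = \sqrt{\left(-420 + 218631\right) + 11236} = \sqrt{218211 + 11236} = \sqrt{229447}$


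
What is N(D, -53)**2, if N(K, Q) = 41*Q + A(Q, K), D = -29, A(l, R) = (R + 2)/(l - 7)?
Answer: 1887989401/400 ≈ 4.7200e+6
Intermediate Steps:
A(l, R) = (2 + R)/(-7 + l)
N(K, Q) = 41*Q + (2 + K)/(-7 + Q)
N(D, -53)**2 = ((2 - 29 + 41*(-53)*(-7 - 53))/(-7 - 53))**2 = ((2 - 29 + 41*(-53)*(-60))/(-60))**2 = (-(2 - 29 + 130380)/60)**2 = (-1/60*130353)**2 = (-43451/20)**2 = 1887989401/400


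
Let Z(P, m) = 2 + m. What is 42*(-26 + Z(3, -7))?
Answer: -1302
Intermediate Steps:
42*(-26 + Z(3, -7)) = 42*(-26 + (2 - 7)) = 42*(-26 - 5) = 42*(-31) = -1302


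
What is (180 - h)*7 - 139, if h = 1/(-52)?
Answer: 58299/52 ≈ 1121.1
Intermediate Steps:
h = -1/52 ≈ -0.019231
(180 - h)*7 - 139 = (180 - 1*(-1/52))*7 - 139 = (180 + 1/52)*7 - 139 = (9361/52)*7 - 139 = 65527/52 - 139 = 58299/52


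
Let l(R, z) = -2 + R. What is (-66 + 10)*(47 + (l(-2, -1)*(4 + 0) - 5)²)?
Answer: -27328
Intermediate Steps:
(-66 + 10)*(47 + (l(-2, -1)*(4 + 0) - 5)²) = (-66 + 10)*(47 + ((-2 - 2)*(4 + 0) - 5)²) = -56*(47 + (-4*4 - 5)²) = -56*(47 + (-16 - 5)²) = -56*(47 + (-21)²) = -56*(47 + 441) = -56*488 = -27328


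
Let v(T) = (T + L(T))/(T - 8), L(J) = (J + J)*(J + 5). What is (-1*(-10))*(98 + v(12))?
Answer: 2030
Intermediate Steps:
L(J) = 2*J*(5 + J) (L(J) = (2*J)*(5 + J) = 2*J*(5 + J))
v(T) = (T + 2*T*(5 + T))/(-8 + T) (v(T) = (T + 2*T*(5 + T))/(T - 8) = (T + 2*T*(5 + T))/(-8 + T))
(-1*(-10))*(98 + v(12)) = (-1*(-10))*(98 + 12*(11 + 2*12)/(-8 + 12)) = 10*(98 + 12*(11 + 24)/4) = 10*(98 + 12*(1/4)*35) = 10*(98 + 105) = 10*203 = 2030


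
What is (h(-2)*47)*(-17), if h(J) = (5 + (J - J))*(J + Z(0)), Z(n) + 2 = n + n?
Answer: 15980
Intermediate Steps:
Z(n) = -2 + 2*n (Z(n) = -2 + (n + n) = -2 + 2*n)
h(J) = -10 + 5*J (h(J) = (5 + (J - J))*(J + (-2 + 2*0)) = (5 + 0)*(J + (-2 + 0)) = 5*(J - 2) = 5*(-2 + J) = -10 + 5*J)
(h(-2)*47)*(-17) = ((-10 + 5*(-2))*47)*(-17) = ((-10 - 10)*47)*(-17) = -20*47*(-17) = -940*(-17) = 15980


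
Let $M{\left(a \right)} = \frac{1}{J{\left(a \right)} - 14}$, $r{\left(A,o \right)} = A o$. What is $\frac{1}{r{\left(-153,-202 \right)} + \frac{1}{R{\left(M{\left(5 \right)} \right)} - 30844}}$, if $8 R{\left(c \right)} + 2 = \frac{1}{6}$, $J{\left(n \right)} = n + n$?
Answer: $\frac{1480523}{45757043790} \approx 3.2356 \cdot 10^{-5}$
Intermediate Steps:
$J{\left(n \right)} = 2 n$
$M{\left(a \right)} = \frac{1}{-14 + 2 a}$ ($M{\left(a \right)} = \frac{1}{2 a - 14} = \frac{1}{-14 + 2 a}$)
$R{\left(c \right)} = - \frac{11}{48}$ ($R{\left(c \right)} = - \frac{1}{4} + \frac{1}{8 \cdot 6} = - \frac{1}{4} + \frac{1}{8} \cdot \frac{1}{6} = - \frac{1}{4} + \frac{1}{48} = - \frac{11}{48}$)
$\frac{1}{r{\left(-153,-202 \right)} + \frac{1}{R{\left(M{\left(5 \right)} \right)} - 30844}} = \frac{1}{\left(-153\right) \left(-202\right) + \frac{1}{- \frac{11}{48} - 30844}} = \frac{1}{30906 + \frac{1}{- \frac{1480523}{48}}} = \frac{1}{30906 - \frac{48}{1480523}} = \frac{1}{\frac{45757043790}{1480523}} = \frac{1480523}{45757043790}$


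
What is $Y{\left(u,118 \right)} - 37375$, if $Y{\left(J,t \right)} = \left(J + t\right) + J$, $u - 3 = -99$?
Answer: $-37449$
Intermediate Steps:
$u = -96$ ($u = 3 - 99 = -96$)
$Y{\left(J,t \right)} = t + 2 J$
$Y{\left(u,118 \right)} - 37375 = \left(118 + 2 \left(-96\right)\right) - 37375 = \left(118 - 192\right) - 37375 = -74 - 37375 = -37449$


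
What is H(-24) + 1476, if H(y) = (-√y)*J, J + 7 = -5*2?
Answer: 1476 + 34*I*√6 ≈ 1476.0 + 83.283*I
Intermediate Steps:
J = -17 (J = -7 - 5*2 = -7 - 10 = -17)
H(y) = 17*√y (H(y) = -√y*(-17) = 17*√y)
H(-24) + 1476 = 17*√(-24) + 1476 = 17*(2*I*√6) + 1476 = 34*I*√6 + 1476 = 1476 + 34*I*√6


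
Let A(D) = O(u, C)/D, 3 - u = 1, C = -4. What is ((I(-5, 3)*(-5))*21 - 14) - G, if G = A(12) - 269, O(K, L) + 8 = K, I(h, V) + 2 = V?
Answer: 301/2 ≈ 150.50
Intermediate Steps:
u = 2 (u = 3 - 1*1 = 3 - 1 = 2)
I(h, V) = -2 + V
O(K, L) = -8 + K
A(D) = -6/D (A(D) = (-8 + 2)/D = -6/D)
G = -539/2 (G = -6/12 - 269 = -6*1/12 - 269 = -½ - 269 = -539/2 ≈ -269.50)
((I(-5, 3)*(-5))*21 - 14) - G = (((-2 + 3)*(-5))*21 - 14) - 1*(-539/2) = ((1*(-5))*21 - 14) + 539/2 = (-5*21 - 14) + 539/2 = (-105 - 14) + 539/2 = -119 + 539/2 = 301/2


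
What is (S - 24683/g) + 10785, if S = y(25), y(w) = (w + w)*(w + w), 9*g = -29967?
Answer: 132777914/9989 ≈ 13292.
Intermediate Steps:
g = -9989/3 (g = (⅑)*(-29967) = -9989/3 ≈ -3329.7)
y(w) = 4*w² (y(w) = (2*w)*(2*w) = 4*w²)
S = 2500 (S = 4*25² = 4*625 = 2500)
(S - 24683/g) + 10785 = (2500 - 24683/(-9989/3)) + 10785 = (2500 - 24683*(-3/9989)) + 10785 = (2500 + 74049/9989) + 10785 = 25046549/9989 + 10785 = 132777914/9989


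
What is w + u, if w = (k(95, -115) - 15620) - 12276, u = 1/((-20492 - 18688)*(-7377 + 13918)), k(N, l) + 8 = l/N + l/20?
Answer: -67952739297077/2434625610 ≈ -27911.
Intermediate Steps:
k(N, l) = -8 + l/20 + l/N (k(N, l) = -8 + (l/N + l/20) = -8 + (l/20 + l/N) = -8 + l/20 + l/N)
u = -1/256276380 (u = 1/(-39180*6541) = 1/(-256276380) = -1/256276380 ≈ -3.9020e-9)
w = -2121233/76 (w = ((-8 + (1/20)*(-115) - 115/95) - 15620) - 12276 = ((-8 - 23/4 - 115*1/95) - 15620) - 12276 = ((-8 - 23/4 - 23/19) - 15620) - 12276 = (-1137/76 - 15620) - 12276 = -1188257/76 - 12276 = -2121233/76 ≈ -27911.)
w + u = -2121233/76 - 1/256276380 = -67952739297077/2434625610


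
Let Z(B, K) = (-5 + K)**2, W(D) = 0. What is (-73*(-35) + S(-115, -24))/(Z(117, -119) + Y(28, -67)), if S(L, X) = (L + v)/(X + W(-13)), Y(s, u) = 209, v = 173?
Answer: 30631/187020 ≈ 0.16378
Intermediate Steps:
S(L, X) = (173 + L)/X (S(L, X) = (L + 173)/(X + 0) = (173 + L)/X)
(-73*(-35) + S(-115, -24))/(Z(117, -119) + Y(28, -67)) = (-73*(-35) + (173 - 115)/(-24))/((-5 - 119)**2 + 209) = (2555 - 1/24*58)/((-124)**2 + 209) = (2555 - 29/12)/(15376 + 209) = (30631/12)/15585 = (30631/12)*(1/15585) = 30631/187020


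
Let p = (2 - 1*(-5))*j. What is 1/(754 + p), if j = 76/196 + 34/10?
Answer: 35/27318 ≈ 0.0012812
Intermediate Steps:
j = 928/245 (j = 76*(1/196) + 34*(1/10) = 19/49 + 17/5 = 928/245 ≈ 3.7878)
p = 928/35 (p = (2 - 1*(-5))*(928/245) = (2 + 5)*(928/245) = 7*(928/245) = 928/35 ≈ 26.514)
1/(754 + p) = 1/(754 + 928/35) = 1/(27318/35) = 35/27318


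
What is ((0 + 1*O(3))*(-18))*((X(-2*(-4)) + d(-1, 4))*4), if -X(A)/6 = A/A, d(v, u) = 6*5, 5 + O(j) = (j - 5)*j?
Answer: 19008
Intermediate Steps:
O(j) = -5 + j*(-5 + j) (O(j) = -5 + (j - 5)*j = -5 + (-5 + j)*j = -5 + j*(-5 + j))
d(v, u) = 30
X(A) = -6 (X(A) = -6*A/A = -6*1 = -6)
((0 + 1*O(3))*(-18))*((X(-2*(-4)) + d(-1, 4))*4) = ((0 + 1*(-5 + 3**2 - 5*3))*(-18))*((-6 + 30)*4) = ((0 + 1*(-5 + 9 - 15))*(-18))*(24*4) = ((0 + 1*(-11))*(-18))*96 = ((0 - 11)*(-18))*96 = -11*(-18)*96 = 198*96 = 19008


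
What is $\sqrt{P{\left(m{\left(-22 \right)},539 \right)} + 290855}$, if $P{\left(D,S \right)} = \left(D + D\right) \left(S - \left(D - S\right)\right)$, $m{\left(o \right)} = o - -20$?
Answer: $\sqrt{286535} \approx 535.29$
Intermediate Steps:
$m{\left(o \right)} = 20 + o$ ($m{\left(o \right)} = o + 20 = 20 + o$)
$P{\left(D,S \right)} = 2 D \left(- D + 2 S\right)$
$\sqrt{P{\left(m{\left(-22 \right)},539 \right)} + 290855} = \sqrt{2 \left(20 - 22\right) \left(- (20 - 22) + 2 \cdot 539\right) + 290855} = \sqrt{2 \left(-2\right) \left(\left(-1\right) \left(-2\right) + 1078\right) + 290855} = \sqrt{2 \left(-2\right) \left(2 + 1078\right) + 290855} = \sqrt{2 \left(-2\right) 1080 + 290855} = \sqrt{-4320 + 290855} = \sqrt{286535}$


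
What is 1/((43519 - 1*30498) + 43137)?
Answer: 1/56158 ≈ 1.7807e-5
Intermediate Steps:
1/((43519 - 1*30498) + 43137) = 1/((43519 - 30498) + 43137) = 1/(13021 + 43137) = 1/56158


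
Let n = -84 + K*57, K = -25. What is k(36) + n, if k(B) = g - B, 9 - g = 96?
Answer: -1632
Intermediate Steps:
g = -87 (g = 9 - 1*96 = 9 - 96 = -87)
n = -1509 (n = -84 - 25*57 = -84 - 1425 = -1509)
k(B) = -87 - B
k(36) + n = (-87 - 1*36) - 1509 = (-87 - 36) - 1509 = -123 - 1509 = -1632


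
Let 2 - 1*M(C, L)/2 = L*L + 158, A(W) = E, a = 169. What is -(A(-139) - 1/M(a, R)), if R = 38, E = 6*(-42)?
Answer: 806399/3200 ≈ 252.00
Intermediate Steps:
E = -252
A(W) = -252
M(C, L) = -312 - 2*L**2 (M(C, L) = 4 - 2*(L*L + 158) = 4 - 2*(L**2 + 158) = 4 - 2*(158 + L**2) = 4 + (-316 - 2*L**2) = -312 - 2*L**2)
-(A(-139) - 1/M(a, R)) = -(-252 - 1/(-312 - 2*38**2)) = -(-252 - 1/(-312 - 2*1444)) = -(-252 - 1/(-312 - 2888)) = -(-252 - 1/(-3200)) = -(-252 - 1*(-1/3200)) = -(-252 + 1/3200) = -1*(-806399/3200) = 806399/3200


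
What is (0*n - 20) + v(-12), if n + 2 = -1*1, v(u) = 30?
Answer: 10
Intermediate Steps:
n = -3 (n = -2 - 1*1 = -2 - 1 = -3)
(0*n - 20) + v(-12) = (0*(-3) - 20) + 30 = (0 - 20) + 30 = -20 + 30 = 10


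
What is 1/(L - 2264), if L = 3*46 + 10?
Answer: -1/2116 ≈ -0.00047259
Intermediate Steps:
L = 148 (L = 138 + 10 = 148)
1/(L - 2264) = 1/(148 - 2264) = 1/(-2116) = -1/2116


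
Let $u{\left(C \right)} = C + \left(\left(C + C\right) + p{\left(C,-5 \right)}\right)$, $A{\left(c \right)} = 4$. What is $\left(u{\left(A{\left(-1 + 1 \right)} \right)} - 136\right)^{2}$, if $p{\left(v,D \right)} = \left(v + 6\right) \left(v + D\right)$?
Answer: $17956$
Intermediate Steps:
$p{\left(v,D \right)} = \left(6 + v\right) \left(D + v\right)$
$u{\left(C \right)} = -30 + C^{2} + 4 C$ ($u{\left(C \right)} = C + \left(\left(C + C\right) + \left(C^{2} + 6 \left(-5\right) + 6 C - 5 C\right)\right) = C + \left(2 C + \left(C^{2} - 30 + 6 C - 5 C\right)\right) = C + \left(2 C + \left(-30 + C + C^{2}\right)\right) = C + \left(-30 + C^{2} + 3 C\right) = -30 + C^{2} + 4 C$)
$\left(u{\left(A{\left(-1 + 1 \right)} \right)} - 136\right)^{2} = \left(\left(-30 + 4^{2} + 4 \cdot 4\right) - 136\right)^{2} = \left(\left(-30 + 16 + 16\right) - 136\right)^{2} = \left(2 - 136\right)^{2} = \left(-134\right)^{2} = 17956$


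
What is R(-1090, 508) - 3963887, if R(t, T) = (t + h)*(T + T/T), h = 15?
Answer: -4511062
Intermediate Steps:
R(t, T) = (1 + T)*(15 + t) (R(t, T) = (t + 15)*(T + T/T) = (15 + t)*(T + 1) = (15 + t)*(1 + T) = (1 + T)*(15 + t))
R(-1090, 508) - 3963887 = (15 - 1090 + 15*508 + 508*(-1090)) - 3963887 = (15 - 1090 + 7620 - 553720) - 3963887 = -547175 - 3963887 = -4511062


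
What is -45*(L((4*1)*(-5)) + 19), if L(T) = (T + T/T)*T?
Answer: -17955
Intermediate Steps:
L(T) = T*(1 + T) (L(T) = (T + 1)*T = (1 + T)*T = T*(1 + T))
-45*(L((4*1)*(-5)) + 19) = -45*(((4*1)*(-5))*(1 + (4*1)*(-5)) + 19) = -45*((4*(-5))*(1 + 4*(-5)) + 19) = -45*(-20*(1 - 20) + 19) = -45*(-20*(-19) + 19) = -45*(380 + 19) = -45*399 = -17955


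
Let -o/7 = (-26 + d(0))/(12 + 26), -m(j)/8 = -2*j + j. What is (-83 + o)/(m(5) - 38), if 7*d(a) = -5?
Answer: -2967/76 ≈ -39.039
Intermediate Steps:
m(j) = 8*j (m(j) = -8*(-2*j + j) = -(-8)*j = 8*j)
d(a) = -5/7 (d(a) = (1/7)*(-5) = -5/7)
o = 187/38 (o = -7*(-26 - 5/7)/(12 + 26) = -(-187)/38 = -7*(-187/266) = 187/38 ≈ 4.9211)
(-83 + o)/(m(5) - 38) = (-83 + 187/38)/(8*5 - 38) = -2967/38/(40 - 38) = -2967/38/2 = (1/2)*(-2967/38) = -2967/76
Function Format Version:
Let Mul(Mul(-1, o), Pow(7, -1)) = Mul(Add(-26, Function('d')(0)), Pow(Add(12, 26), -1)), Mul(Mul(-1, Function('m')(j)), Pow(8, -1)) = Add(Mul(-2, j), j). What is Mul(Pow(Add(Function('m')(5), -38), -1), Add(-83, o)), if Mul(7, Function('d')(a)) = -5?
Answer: Rational(-2967, 76) ≈ -39.039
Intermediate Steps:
Function('m')(j) = Mul(8, j) (Function('m')(j) = Mul(-8, Add(Mul(-2, j), j)) = Mul(-8, Mul(-1, j)) = Mul(8, j))
Function('d')(a) = Rational(-5, 7) (Function('d')(a) = Mul(Rational(1, 7), -5) = Rational(-5, 7))
o = Rational(187, 38) (o = Mul(-7, Mul(Add(-26, Rational(-5, 7)), Pow(Add(12, 26), -1))) = Mul(-7, Mul(Rational(-187, 7), Pow(38, -1))) = Mul(-7, Mul(Rational(-187, 7), Rational(1, 38))) = Mul(-7, Rational(-187, 266)) = Rational(187, 38) ≈ 4.9211)
Mul(Pow(Add(Function('m')(5), -38), -1), Add(-83, o)) = Mul(Pow(Add(Mul(8, 5), -38), -1), Add(-83, Rational(187, 38))) = Mul(Pow(Add(40, -38), -1), Rational(-2967, 38)) = Mul(Pow(2, -1), Rational(-2967, 38)) = Mul(Rational(1, 2), Rational(-2967, 38)) = Rational(-2967, 76)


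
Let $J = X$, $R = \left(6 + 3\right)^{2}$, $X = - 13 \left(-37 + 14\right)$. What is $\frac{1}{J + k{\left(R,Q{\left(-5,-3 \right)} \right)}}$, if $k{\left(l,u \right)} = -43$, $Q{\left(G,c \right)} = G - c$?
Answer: $\frac{1}{256} \approx 0.0039063$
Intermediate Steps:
$X = 299$ ($X = \left(-13\right) \left(-23\right) = 299$)
$R = 81$ ($R = 9^{2} = 81$)
$J = 299$
$\frac{1}{J + k{\left(R,Q{\left(-5,-3 \right)} \right)}} = \frac{1}{299 - 43} = \frac{1}{256}$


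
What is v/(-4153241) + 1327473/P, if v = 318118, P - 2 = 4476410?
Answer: 4089288057377/18591617851292 ≈ 0.21995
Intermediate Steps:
P = 4476412 (P = 2 + 4476410 = 4476412)
v/(-4153241) + 1327473/P = 318118/(-4153241) + 1327473/4476412 = 318118*(-1/4153241) + 1327473*(1/4476412) = -318118/4153241 + 1327473/4476412 = 4089288057377/18591617851292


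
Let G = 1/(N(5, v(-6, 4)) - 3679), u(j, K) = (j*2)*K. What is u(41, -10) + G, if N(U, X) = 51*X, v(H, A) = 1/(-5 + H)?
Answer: -33226411/40520 ≈ -820.00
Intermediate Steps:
u(j, K) = 2*K*j (u(j, K) = (2*j)*K = 2*K*j)
G = -11/40520 (G = 1/(51/(-5 - 6) - 3679) = 1/(51/(-11) - 3679) = 1/(51*(-1/11) - 3679) = 1/(-51/11 - 3679) = 1/(-40520/11) = -11/40520 ≈ -0.00027147)
u(41, -10) + G = 2*(-10)*41 - 11/40520 = -820 - 11/40520 = -33226411/40520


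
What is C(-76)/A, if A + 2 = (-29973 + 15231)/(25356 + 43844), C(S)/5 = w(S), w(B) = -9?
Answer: 1557000/76571 ≈ 20.334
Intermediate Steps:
C(S) = -45 (C(S) = 5*(-9) = -45)
A = -76571/34600 (A = -2 + (-29973 + 15231)/(25356 + 43844) = -2 - 14742/69200 = -2 - 14742*1/69200 = -2 - 7371/34600 = -76571/34600 ≈ -2.2130)
C(-76)/A = -45/(-76571/34600) = -45*(-34600/76571) = 1557000/76571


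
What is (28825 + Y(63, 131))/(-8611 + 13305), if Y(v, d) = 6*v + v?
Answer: 14633/2347 ≈ 6.2348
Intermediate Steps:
Y(v, d) = 7*v
(28825 + Y(63, 131))/(-8611 + 13305) = (28825 + 7*63)/(-8611 + 13305) = (28825 + 441)/4694 = 29266*(1/4694) = 14633/2347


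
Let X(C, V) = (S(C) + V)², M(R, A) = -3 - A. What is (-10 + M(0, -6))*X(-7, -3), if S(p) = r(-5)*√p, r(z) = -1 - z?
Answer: 721 + 168*I*√7 ≈ 721.0 + 444.49*I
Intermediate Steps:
S(p) = 4*√p (S(p) = (-1 - 1*(-5))*√p = (-1 + 5)*√p = 4*√p)
X(C, V) = (V + 4*√C)² (X(C, V) = (4*√C + V)² = (V + 4*√C)²)
(-10 + M(0, -6))*X(-7, -3) = (-10 + (-3 - 1*(-6)))*(-3 + 4*√(-7))² = (-10 + (-3 + 6))*(-3 + 4*(I*√7))² = (-10 + 3)*(-3 + 4*I*√7)² = -7*(-3 + 4*I*√7)²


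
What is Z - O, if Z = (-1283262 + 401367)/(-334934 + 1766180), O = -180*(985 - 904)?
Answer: 6955561595/477082 ≈ 14579.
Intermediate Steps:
O = -14580 (O = -180*81 = -14580)
Z = -293965/477082 (Z = -881895/1431246 = -881895*1/1431246 = -293965/477082 ≈ -0.61617)
Z - O = -293965/477082 - 1*(-14580) = -293965/477082 + 14580 = 6955561595/477082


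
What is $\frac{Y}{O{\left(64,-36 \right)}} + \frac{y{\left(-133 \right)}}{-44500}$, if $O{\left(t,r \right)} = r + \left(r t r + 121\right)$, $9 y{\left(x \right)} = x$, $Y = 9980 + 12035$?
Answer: $\frac{8828050357}{33253114500} \approx 0.26548$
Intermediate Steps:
$Y = 22015$
$y{\left(x \right)} = \frac{x}{9}$
$O{\left(t,r \right)} = 121 + r + t r^{2}$ ($O{\left(t,r \right)} = r + \left(t r^{2} + 121\right) = r + \left(121 + t r^{2}\right) = 121 + r + t r^{2}$)
$\frac{Y}{O{\left(64,-36 \right)}} + \frac{y{\left(-133 \right)}}{-44500} = \frac{22015}{121 - 36 + 64 \left(-36\right)^{2}} + \frac{\frac{1}{9} \left(-133\right)}{-44500} = \frac{22015}{121 - 36 + 64 \cdot 1296} - - \frac{133}{400500} = \frac{22015}{121 - 36 + 82944} + \frac{133}{400500} = \frac{22015}{83029} + \frac{133}{400500} = \frac{8828050357}{33253114500}$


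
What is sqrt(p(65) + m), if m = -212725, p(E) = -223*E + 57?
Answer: I*sqrt(227163) ≈ 476.62*I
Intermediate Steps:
p(E) = 57 - 223*E
sqrt(p(65) + m) = sqrt((57 - 223*65) - 212725) = sqrt((57 - 14495) - 212725) = sqrt(-14438 - 212725) = sqrt(-227163) = I*sqrt(227163)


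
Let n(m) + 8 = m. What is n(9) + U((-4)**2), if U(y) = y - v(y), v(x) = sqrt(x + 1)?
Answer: 17 - sqrt(17) ≈ 12.877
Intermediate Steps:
v(x) = sqrt(1 + x)
n(m) = -8 + m
U(y) = y - sqrt(1 + y)
n(9) + U((-4)**2) = (-8 + 9) + ((-4)**2 - sqrt(1 + (-4)**2)) = 1 + (16 - sqrt(1 + 16)) = 1 + (16 - sqrt(17)) = 17 - sqrt(17)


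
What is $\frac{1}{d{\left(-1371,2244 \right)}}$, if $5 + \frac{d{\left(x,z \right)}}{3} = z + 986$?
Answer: $\frac{1}{9675} \approx 0.00010336$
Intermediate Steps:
$d{\left(x,z \right)} = 2943 + 3 z$ ($d{\left(x,z \right)} = -15 + 3 \left(z + 986\right) = -15 + 3 \left(986 + z\right) = -15 + \left(2958 + 3 z\right) = 2943 + 3 z$)
$\frac{1}{d{\left(-1371,2244 \right)}} = \frac{1}{2943 + 3 \cdot 2244} = \frac{1}{2943 + 6732} = \frac{1}{9675}$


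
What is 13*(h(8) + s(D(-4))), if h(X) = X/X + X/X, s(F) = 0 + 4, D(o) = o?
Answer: 78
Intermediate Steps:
s(F) = 4
h(X) = 2 (h(X) = 1 + 1 = 2)
13*(h(8) + s(D(-4))) = 13*(2 + 4) = 13*6 = 78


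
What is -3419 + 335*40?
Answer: 9981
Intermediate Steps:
-3419 + 335*40 = -3419 + 13400 = 9981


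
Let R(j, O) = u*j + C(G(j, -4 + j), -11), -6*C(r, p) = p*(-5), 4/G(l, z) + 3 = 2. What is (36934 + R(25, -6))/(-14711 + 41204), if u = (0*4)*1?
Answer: 221549/158958 ≈ 1.3938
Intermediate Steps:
G(l, z) = -4 (G(l, z) = 4/(-3 + 2) = 4/(-1) = 4*(-1) = -4)
C(r, p) = 5*p/6 (C(r, p) = -p*(-5)/6 = -(-5)*p/6 = 5*p/6)
u = 0 (u = 0*1 = 0)
R(j, O) = -55/6 (R(j, O) = 0*j + (⅚)*(-11) = 0 - 55/6 = -55/6)
(36934 + R(25, -6))/(-14711 + 41204) = (36934 - 55/6)/(-14711 + 41204) = (221549/6)/26493 = (221549/6)*(1/26493) = 221549/158958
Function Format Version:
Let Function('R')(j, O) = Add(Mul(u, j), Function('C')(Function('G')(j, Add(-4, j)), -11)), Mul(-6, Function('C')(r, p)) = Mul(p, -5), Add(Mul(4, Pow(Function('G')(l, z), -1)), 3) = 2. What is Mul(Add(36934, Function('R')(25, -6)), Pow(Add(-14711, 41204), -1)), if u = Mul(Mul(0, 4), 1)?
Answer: Rational(221549, 158958) ≈ 1.3938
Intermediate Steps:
Function('G')(l, z) = -4 (Function('G')(l, z) = Mul(4, Pow(Add(-3, 2), -1)) = Mul(4, Pow(-1, -1)) = Mul(4, -1) = -4)
Function('C')(r, p) = Mul(Rational(5, 6), p) (Function('C')(r, p) = Mul(Rational(-1, 6), Mul(p, -5)) = Mul(Rational(-1, 6), Mul(-5, p)) = Mul(Rational(5, 6), p))
u = 0 (u = Mul(0, 1) = 0)
Function('R')(j, O) = Rational(-55, 6) (Function('R')(j, O) = Add(Mul(0, j), Mul(Rational(5, 6), -11)) = Add(0, Rational(-55, 6)) = Rational(-55, 6))
Mul(Add(36934, Function('R')(25, -6)), Pow(Add(-14711, 41204), -1)) = Mul(Add(36934, Rational(-55, 6)), Pow(Add(-14711, 41204), -1)) = Mul(Rational(221549, 6), Pow(26493, -1)) = Mul(Rational(221549, 6), Rational(1, 26493)) = Rational(221549, 158958)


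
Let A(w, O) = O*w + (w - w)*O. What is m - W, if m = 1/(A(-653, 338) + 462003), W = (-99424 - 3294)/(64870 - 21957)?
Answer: 24784766415/10354434857 ≈ 2.3936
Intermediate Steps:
A(w, O) = O*w (A(w, O) = O*w + 0*O = O*w + 0 = O*w)
W = -102718/42913 ≈ -2.3936
m = 1/241289 (m = 1/(338*(-653) + 462003) = 1/(-220714 + 462003) = 1/241289 ≈ 4.1444e-6)
m - W = 1/241289 - 1*(-102718/42913) = 1/241289 + 102718/42913 = 24784766415/10354434857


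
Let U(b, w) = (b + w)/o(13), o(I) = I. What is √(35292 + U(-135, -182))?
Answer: √5960227/13 ≈ 187.80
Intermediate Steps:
U(b, w) = b/13 + w/13 (U(b, w) = (b + w)/13 = (b + w)*(1/13) = b/13 + w/13)
√(35292 + U(-135, -182)) = √(35292 + ((1/13)*(-135) + (1/13)*(-182))) = √(35292 + (-135/13 - 14)) = √(35292 - 317/13) = √(458479/13) = √5960227/13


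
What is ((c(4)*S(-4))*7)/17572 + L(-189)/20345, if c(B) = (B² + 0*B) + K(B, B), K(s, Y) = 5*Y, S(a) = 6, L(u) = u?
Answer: 6860133/89375585 ≈ 0.076756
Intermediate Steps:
c(B) = B² + 5*B (c(B) = (B² + 0*B) + 5*B = (B² + 0) + 5*B = B² + 5*B)
((c(4)*S(-4))*7)/17572 + L(-189)/20345 = (((4*(5 + 4))*6)*7)/17572 - 189/20345 = (((4*9)*6)*7)*(1/17572) - 189*1/20345 = ((36*6)*7)*(1/17572) - 189/20345 = (216*7)*(1/17572) - 189/20345 = 1512*(1/17572) - 189/20345 = 378/4393 - 189/20345 = 6860133/89375585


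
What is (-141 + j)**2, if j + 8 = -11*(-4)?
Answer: 11025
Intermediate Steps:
j = 36 (j = -8 - 11*(-4) = -8 + 44 = 36)
(-141 + j)**2 = (-141 + 36)**2 = (-105)**2 = 11025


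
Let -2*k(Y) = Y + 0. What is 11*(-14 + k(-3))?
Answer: -275/2 ≈ -137.50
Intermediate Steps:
k(Y) = -Y/2 (k(Y) = -(Y + 0)/2 = -Y/2)
11*(-14 + k(-3)) = 11*(-14 - ½*(-3)) = 11*(-14 + 3/2) = 11*(-25/2) = -275/2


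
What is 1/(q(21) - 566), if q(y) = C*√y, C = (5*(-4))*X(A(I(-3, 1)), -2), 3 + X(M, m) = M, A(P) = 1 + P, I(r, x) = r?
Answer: -283/55178 - 25*√21/27589 ≈ -0.0092814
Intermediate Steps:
X(M, m) = -3 + M
C = 100 (C = (5*(-4))*(-3 + (1 - 3)) = -20*(-3 - 2) = -20*(-5) = 100)
q(y) = 100*√y
1/(q(21) - 566) = 1/(100*√21 - 566) = 1/(-566 + 100*√21)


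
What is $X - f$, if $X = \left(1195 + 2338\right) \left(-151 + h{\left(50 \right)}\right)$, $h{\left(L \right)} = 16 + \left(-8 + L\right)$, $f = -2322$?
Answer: $-326247$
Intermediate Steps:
$h{\left(L \right)} = 8 + L$
$X = -328569$ ($X = \left(1195 + 2338\right) \left(-151 + \left(8 + 50\right)\right) = 3533 \left(-151 + 58\right) = 3533 \left(-93\right) = -328569$)
$X - f = -328569 - -2322 = -328569 + 2322 = -326247$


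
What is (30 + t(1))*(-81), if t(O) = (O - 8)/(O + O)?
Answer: -4293/2 ≈ -2146.5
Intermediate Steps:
t(O) = (-8 + O)/(2*O) (t(O) = (-8 + O)/((2*O)) = (-8 + O)*(1/(2*O)) = (-8 + O)/(2*O))
(30 + t(1))*(-81) = (30 + (½)*(-8 + 1)/1)*(-81) = (30 + (½)*1*(-7))*(-81) = (30 - 7/2)*(-81) = (53/2)*(-81) = -4293/2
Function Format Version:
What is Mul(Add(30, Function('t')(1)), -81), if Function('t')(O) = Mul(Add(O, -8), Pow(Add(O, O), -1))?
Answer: Rational(-4293, 2) ≈ -2146.5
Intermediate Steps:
Function('t')(O) = Mul(Rational(1, 2), Pow(O, -1), Add(-8, O)) (Function('t')(O) = Mul(Add(-8, O), Pow(Mul(2, O), -1)) = Mul(Add(-8, O), Mul(Rational(1, 2), Pow(O, -1))) = Mul(Rational(1, 2), Pow(O, -1), Add(-8, O)))
Mul(Add(30, Function('t')(1)), -81) = Mul(Add(30, Mul(Rational(1, 2), Pow(1, -1), Add(-8, 1))), -81) = Mul(Add(30, Mul(Rational(1, 2), 1, -7)), -81) = Mul(Add(30, Rational(-7, 2)), -81) = Mul(Rational(53, 2), -81) = Rational(-4293, 2)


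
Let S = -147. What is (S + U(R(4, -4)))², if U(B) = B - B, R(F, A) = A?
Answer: 21609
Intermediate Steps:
U(B) = 0
(S + U(R(4, -4)))² = (-147 + 0)² = (-147)² = 21609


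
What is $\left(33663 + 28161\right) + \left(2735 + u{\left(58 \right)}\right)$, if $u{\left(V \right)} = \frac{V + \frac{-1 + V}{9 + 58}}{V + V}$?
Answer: $\frac{501756491}{7772} \approx 64560.0$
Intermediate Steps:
$u{\left(V \right)} = \frac{- \frac{1}{67} + \frac{68 V}{67}}{2 V}$ ($u{\left(V \right)} = \frac{V + \frac{-1 + V}{67}}{2 V} = \left(V + \left(-1 + V\right) \frac{1}{67}\right) \frac{1}{2 V} = \left(V + \left(- \frac{1}{67} + \frac{V}{67}\right)\right) \frac{1}{2 V} = \left(- \frac{1}{67} + \frac{68 V}{67}\right) \frac{1}{2 V} = \frac{- \frac{1}{67} + \frac{68 V}{67}}{2 V}$)
$\left(33663 + 28161\right) + \left(2735 + u{\left(58 \right)}\right) = \left(33663 + 28161\right) + \left(2735 + \frac{-1 + 68 \cdot 58}{134 \cdot 58}\right) = 61824 + \left(2735 + \frac{1}{134} \cdot \frac{1}{58} \left(-1 + 3944\right)\right) = 61824 + \left(2735 + \frac{1}{134} \cdot \frac{1}{58} \cdot 3943\right) = 61824 + \left(2735 + \frac{3943}{7772}\right) = 61824 + \frac{21260363}{7772} = \frac{501756491}{7772}$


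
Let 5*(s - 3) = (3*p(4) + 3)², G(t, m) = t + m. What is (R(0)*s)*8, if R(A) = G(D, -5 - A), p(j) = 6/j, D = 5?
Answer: 0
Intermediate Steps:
G(t, m) = m + t
R(A) = -A (R(A) = (-5 - A) + 5 = -A)
s = 57/4 (s = 3 + (3*(6/4) + 3)²/5 = 3 + (3*(6*(¼)) + 3)²/5 = 3 + (3*(3/2) + 3)²/5 = 3 + (9/2 + 3)²/5 = 3 + (15/2)²/5 = 3 + (⅕)*(225/4) = 3 + 45/4 = 57/4 ≈ 14.250)
(R(0)*s)*8 = (-1*0*(57/4))*8 = (0*(57/4))*8 = 0*8 = 0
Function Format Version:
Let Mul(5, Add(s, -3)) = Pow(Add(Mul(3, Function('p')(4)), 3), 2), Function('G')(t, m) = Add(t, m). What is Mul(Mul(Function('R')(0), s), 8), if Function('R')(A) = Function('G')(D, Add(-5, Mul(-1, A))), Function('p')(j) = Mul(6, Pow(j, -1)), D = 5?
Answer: 0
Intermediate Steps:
Function('G')(t, m) = Add(m, t)
Function('R')(A) = Mul(-1, A) (Function('R')(A) = Add(Add(-5, Mul(-1, A)), 5) = Mul(-1, A))
s = Rational(57, 4) (s = Add(3, Mul(Rational(1, 5), Pow(Add(Mul(3, Mul(6, Pow(4, -1))), 3), 2))) = Add(3, Mul(Rational(1, 5), Pow(Add(Mul(3, Mul(6, Rational(1, 4))), 3), 2))) = Add(3, Mul(Rational(1, 5), Pow(Add(Mul(3, Rational(3, 2)), 3), 2))) = Add(3, Mul(Rational(1, 5), Pow(Add(Rational(9, 2), 3), 2))) = Add(3, Mul(Rational(1, 5), Pow(Rational(15, 2), 2))) = Add(3, Mul(Rational(1, 5), Rational(225, 4))) = Add(3, Rational(45, 4)) = Rational(57, 4) ≈ 14.250)
Mul(Mul(Function('R')(0), s), 8) = Mul(Mul(Mul(-1, 0), Rational(57, 4)), 8) = Mul(Mul(0, Rational(57, 4)), 8) = Mul(0, 8) = 0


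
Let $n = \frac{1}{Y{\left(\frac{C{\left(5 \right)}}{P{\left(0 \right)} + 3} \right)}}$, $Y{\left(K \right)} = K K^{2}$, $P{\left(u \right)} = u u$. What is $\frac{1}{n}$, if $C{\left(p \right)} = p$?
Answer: $\frac{125}{27} \approx 4.6296$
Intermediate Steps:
$P{\left(u \right)} = u^{2}$
$Y{\left(K \right)} = K^{3}$
$n = \frac{27}{125}$ ($n = \frac{1}{\left(\frac{5}{0^{2} + 3}\right)^{3}} = \frac{1}{\left(\frac{5}{0 + 3}\right)^{3}} = \frac{1}{\left(\frac{5}{3}\right)^{3}} = \frac{1}{\frac{125}{27}} = \frac{27}{125} \approx 0.216$)
$\frac{1}{n} = \frac{1}{\frac{27}{125}} = \frac{125}{27}$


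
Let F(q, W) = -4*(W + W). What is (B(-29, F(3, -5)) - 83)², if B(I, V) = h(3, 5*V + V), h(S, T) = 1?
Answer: 6724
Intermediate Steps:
F(q, W) = -8*W
B(I, V) = 1
(B(-29, F(3, -5)) - 83)² = (1 - 83)² = (-82)² = 6724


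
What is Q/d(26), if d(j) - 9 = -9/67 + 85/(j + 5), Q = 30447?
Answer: 63238419/24109 ≈ 2623.0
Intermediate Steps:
d(j) = 594/67 + 85/(5 + j) (d(j) = 9 + (-9/67 + 85/(j + 5)) = 9 + (-9*1/67 + 85/(5 + j)) = 9 + (-9/67 + 85/(5 + j)) = 594/67 + 85/(5 + j))
Q/d(26) = 30447/(((8665 + 594*26)/(67*(5 + 26)))) = 30447/(((1/67)*(8665 + 15444)/31)) = 30447/(((1/67)*(1/31)*24109)) = 30447/(24109/2077) = 30447*(2077/24109) = 63238419/24109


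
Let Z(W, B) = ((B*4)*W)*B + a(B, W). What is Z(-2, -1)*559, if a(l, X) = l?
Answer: -5031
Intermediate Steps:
Z(W, B) = B + 4*W*B**2 (Z(W, B) = ((B*4)*W)*B + B = ((4*B)*W)*B + B = (4*B*W)*B + B = 4*W*B**2 + B = B + 4*W*B**2)
Z(-2, -1)*559 = -(1 + 4*(-1)*(-2))*559 = -(1 + 8)*559 = -1*9*559 = -9*559 = -5031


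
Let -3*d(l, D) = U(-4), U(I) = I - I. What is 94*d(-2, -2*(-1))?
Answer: 0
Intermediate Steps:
U(I) = 0
d(l, D) = 0 (d(l, D) = -⅓*0 = 0)
94*d(-2, -2*(-1)) = 94*0 = 0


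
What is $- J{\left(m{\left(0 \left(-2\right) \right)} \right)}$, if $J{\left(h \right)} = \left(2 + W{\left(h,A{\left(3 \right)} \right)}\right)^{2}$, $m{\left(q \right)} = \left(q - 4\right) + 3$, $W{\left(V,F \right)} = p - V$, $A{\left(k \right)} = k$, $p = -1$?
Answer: $-4$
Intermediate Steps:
$W{\left(V,F \right)} = -1 - V$
$m{\left(q \right)} = -1 + q$ ($m{\left(q \right)} = \left(-4 + q\right) + 3 = -1 + q$)
$J{\left(h \right)} = \left(1 - h\right)^{2}$ ($J{\left(h \right)} = \left(2 - \left(1 + h\right)\right)^{2} = \left(1 - h\right)^{2}$)
$- J{\left(m{\left(0 \left(-2\right) \right)} \right)} = - \left(-1 + \left(-1 + 0 \left(-2\right)\right)\right)^{2} = - \left(-1 + \left(-1 + 0\right)\right)^{2} = - \left(-1 - 1\right)^{2} = - \left(-2\right)^{2} = \left(-1\right) 4 = -4$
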